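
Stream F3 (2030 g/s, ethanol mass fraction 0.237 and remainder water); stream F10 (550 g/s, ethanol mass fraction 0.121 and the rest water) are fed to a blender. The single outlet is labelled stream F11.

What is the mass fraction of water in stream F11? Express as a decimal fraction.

0.788

Total flow out = 2030 + 550 = 2580 g/s.
water in = 2030×0.763 + 550×0.879 = 2032.3 g/s.
water mass fraction in F11 = 2032.3/2580 = 0.788.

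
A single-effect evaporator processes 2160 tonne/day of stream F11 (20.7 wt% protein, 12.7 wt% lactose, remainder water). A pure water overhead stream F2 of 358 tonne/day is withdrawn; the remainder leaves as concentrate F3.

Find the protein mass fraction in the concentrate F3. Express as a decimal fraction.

protein is not removed: 2160×0.207 = 447.12 tonne/day of protein enters F3.
Concentrate = 2160 − 358 = 1802 tonne/day.
Mass fraction = 447.12/1802 = 0.248.

0.248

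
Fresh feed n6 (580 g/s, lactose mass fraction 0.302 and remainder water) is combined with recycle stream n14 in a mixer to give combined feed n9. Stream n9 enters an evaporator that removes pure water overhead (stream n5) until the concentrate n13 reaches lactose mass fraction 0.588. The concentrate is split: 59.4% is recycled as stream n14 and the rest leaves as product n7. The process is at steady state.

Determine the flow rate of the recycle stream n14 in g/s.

435.8 g/s

Overall lactose balance (none leaves overhead): lactose in fresh feed = lactose in product, i.e. 580×0.302 = (1−0.594)·n13·0.588.
n13 = 175.16/(0.588×0.406) = 733.72 g/s.
Recycle n14 = 0.594×733.72 = 435.83 g/s.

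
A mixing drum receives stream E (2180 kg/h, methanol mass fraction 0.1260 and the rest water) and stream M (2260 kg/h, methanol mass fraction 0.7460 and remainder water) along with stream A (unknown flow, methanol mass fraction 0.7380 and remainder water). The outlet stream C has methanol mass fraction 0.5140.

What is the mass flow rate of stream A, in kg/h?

1435 kg/h

Let A be the unknown flow. Total out = 4440 + A.
methanol balance: 1960.6 + 0.738·A = 0.514·(4440 + A)
(0.738 − 0.514)·A = 0.514×4440 − 1960.6 = 321.52
A = 321.52 / 0.224 = 1435.4 kg/h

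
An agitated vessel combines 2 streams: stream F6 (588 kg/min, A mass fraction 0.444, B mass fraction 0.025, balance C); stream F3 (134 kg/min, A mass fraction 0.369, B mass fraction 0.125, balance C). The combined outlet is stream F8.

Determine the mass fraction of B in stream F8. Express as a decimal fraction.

0.044

Total flow out = 588 + 134 = 722 kg/min.
B in = 588×0.025 + 134×0.125 = 31.45 kg/min.
B mass fraction in F8 = 31.45/722 = 0.044.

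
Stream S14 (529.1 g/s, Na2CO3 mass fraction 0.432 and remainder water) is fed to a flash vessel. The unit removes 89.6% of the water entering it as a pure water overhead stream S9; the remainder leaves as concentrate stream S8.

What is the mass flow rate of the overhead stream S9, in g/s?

water entering = 529.1×0.568 = 300.53 g/s; overhead removed = 0.896×300.53 = 269.27 g/s.

269.3 g/s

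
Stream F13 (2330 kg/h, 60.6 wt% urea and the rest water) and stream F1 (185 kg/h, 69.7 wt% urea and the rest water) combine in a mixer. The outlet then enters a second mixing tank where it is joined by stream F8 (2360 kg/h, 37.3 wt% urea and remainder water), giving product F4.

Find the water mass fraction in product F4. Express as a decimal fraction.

0.5033

Overall, product flow = 4875 kg/h.
water in = 2330×0.394 + 185×0.303 + 2360×0.627 = 2453.8 kg/h.
water fraction in F4 = 0.5033.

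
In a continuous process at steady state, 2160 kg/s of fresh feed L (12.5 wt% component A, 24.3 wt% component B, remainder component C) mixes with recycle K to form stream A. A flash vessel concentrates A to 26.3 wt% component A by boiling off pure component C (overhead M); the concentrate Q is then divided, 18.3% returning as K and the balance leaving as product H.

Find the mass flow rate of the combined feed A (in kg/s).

Overall component A balance (none leaves overhead): component A in fresh feed = component A in product, i.e. 2160×0.125 = (1−0.183)·Q·0.263.
Q = 270/(0.263×0.817) = 1256.6 kg/s.
Recycle K = 0.183×1256.6 = 229.95 kg/s.
Combined feed A = 2160 + 229.95 = 2390 kg/s.

2390 kg/s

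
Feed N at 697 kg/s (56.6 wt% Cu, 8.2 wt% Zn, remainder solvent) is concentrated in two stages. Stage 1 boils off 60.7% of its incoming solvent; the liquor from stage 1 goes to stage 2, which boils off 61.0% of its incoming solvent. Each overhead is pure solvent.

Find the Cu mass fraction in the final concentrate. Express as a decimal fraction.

solvent in feed = 697×0.352 = 245.34 kg/s.
After stage 1: solvent left = (1−0.607)×245.34 = 96.42; stream total = 548.08 kg/s.
After stage 2: solvent left = (1−0.610)×96.42 = 37.604; final concentrate = 489.26 kg/s.
Cu fraction = 394.5/489.26 = 0.8063.

0.8063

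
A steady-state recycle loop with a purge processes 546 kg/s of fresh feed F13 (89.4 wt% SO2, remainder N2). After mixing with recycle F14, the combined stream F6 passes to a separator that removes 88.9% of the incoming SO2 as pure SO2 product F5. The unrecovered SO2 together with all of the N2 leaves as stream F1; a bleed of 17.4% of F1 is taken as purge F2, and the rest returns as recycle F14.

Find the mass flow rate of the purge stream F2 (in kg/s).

68.26 kg/s

N2 enters only via F13 and leaves only via the purge: 546×0.106 = 0.174×(N2 in F1), and the separator passes all N2, so N2 in F6 = N2 in F1 = 332.62 kg/s.
SO2 in F6: m_A = 546×0.894 + (1−0.174)·(1−0.889)·m_A, so m_A = 488.12/0.9083 = 537.4 kg/s.
F1 = (1−0.889)×537.4 + 332.62 = 392.27 kg/s.
Purge F2 = 0.174×392.27 = 68.255 kg/s.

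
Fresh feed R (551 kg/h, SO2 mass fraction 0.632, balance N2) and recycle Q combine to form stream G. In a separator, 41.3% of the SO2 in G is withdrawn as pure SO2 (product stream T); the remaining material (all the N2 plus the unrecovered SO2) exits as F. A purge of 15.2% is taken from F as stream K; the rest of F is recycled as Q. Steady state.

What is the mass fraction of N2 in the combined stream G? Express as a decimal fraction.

0.658

N2 enters only via R and leaves only via the purge: 551×0.368 = 0.152×(N2 in F), and the separator passes all N2, so N2 in G = N2 in F = 1334 kg/h.
SO2 in G: m_A = 551×0.632 + (1−0.152)·(1−0.413)·m_A, so m_A = 348.23/0.5022 = 693.38 kg/h.
G = 693.38 + 1334 = 2027.4 kg/h.
N2 fraction in G = 1334/2027.4 = 0.658.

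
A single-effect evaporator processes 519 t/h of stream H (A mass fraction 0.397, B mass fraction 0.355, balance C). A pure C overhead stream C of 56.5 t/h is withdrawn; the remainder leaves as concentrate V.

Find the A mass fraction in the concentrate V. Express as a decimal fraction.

0.445

A is not removed: 519×0.397 = 206.04 t/h of A enters V.
Concentrate = 519 − 56.5 = 462.5 t/h.
Mass fraction = 206.04/462.5 = 0.445.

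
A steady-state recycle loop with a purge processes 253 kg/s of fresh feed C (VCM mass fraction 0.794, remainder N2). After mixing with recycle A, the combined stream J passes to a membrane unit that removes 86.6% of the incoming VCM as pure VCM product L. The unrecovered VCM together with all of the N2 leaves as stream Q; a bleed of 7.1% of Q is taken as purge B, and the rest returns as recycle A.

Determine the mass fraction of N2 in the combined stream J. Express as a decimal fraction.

N2 enters only via C and leaves only via the purge: 253×0.206 = 0.071×(N2 in Q), and the membrane unit passes all N2, so N2 in J = N2 in Q = 734.06 kg/s.
VCM in J: m_A = 253×0.794 + (1−0.071)·(1−0.866)·m_A, so m_A = 200.88/0.8755 = 229.44 kg/s.
J = 229.44 + 734.06 = 963.5 kg/s.
N2 fraction in J = 734.06/963.5 = 0.762.

0.762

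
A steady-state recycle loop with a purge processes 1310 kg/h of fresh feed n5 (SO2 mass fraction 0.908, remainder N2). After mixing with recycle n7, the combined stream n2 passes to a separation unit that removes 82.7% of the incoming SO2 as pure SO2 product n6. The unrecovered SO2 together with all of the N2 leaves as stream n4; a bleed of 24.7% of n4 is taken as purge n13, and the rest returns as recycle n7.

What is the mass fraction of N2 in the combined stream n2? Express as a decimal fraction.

0.263

N2 enters only via n5 and leaves only via the purge: 1310×0.092 = 0.247×(N2 in n4), and the separation unit passes all N2, so N2 in n2 = N2 in n4 = 487.94 kg/h.
SO2 in n2: m_A = 1310×0.908 + (1−0.247)·(1−0.827)·m_A, so m_A = 1189.5/0.8697 = 1367.6 kg/h.
n2 = 1367.6 + 487.94 = 1855.6 kg/h.
N2 fraction in n2 = 487.94/1855.6 = 0.263.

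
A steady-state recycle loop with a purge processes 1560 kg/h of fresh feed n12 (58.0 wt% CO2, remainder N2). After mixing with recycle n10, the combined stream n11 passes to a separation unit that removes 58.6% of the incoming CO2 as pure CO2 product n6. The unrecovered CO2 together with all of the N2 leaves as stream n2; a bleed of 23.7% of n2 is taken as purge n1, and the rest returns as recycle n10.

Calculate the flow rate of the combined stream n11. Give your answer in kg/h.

4087 kg/h

N2 enters only via n12 and leaves only via the purge: 1560×0.420 = 0.237×(N2 in n2), and the separation unit passes all N2, so N2 in n11 = N2 in n2 = 2764.6 kg/h.
CO2 in n11: m_A = 1560×0.580 + (1−0.237)·(1−0.586)·m_A, so m_A = 904.8/0.6841 = 1322.6 kg/h.
n11 = 1322.6 + 2764.6 = 4087.1 kg/h.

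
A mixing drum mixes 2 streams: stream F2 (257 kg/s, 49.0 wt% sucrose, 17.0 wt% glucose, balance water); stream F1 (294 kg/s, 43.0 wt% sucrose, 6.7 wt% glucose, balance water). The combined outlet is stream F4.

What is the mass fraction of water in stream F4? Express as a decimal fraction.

Total flow out = 257 + 294 = 551 kg/s.
water in = 257×0.340 + 294×0.503 = 235.26 kg/s.
water mass fraction in F4 = 235.26/551 = 0.4270.

0.4270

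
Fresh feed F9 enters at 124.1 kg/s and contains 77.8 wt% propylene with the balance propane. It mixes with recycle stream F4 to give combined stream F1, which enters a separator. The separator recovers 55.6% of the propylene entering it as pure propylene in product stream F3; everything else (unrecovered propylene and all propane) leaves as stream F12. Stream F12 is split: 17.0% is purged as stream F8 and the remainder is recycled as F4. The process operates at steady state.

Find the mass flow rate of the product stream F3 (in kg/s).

85.01 kg/s

propylene in F1: m_A = 124.1×0.778 + (1−0.170)·(1−0.556)·m_A, so m_A = 96.55/0.6315 = 152.89 kg/s.
Product F3 = 0.556×152.89 = 85.009 kg/s.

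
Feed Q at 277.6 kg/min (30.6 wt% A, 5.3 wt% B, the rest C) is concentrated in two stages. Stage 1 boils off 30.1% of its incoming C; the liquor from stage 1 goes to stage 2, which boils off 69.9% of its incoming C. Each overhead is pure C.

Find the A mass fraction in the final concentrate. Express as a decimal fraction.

C in feed = 277.6×0.641 = 177.94 kg/min.
After stage 1: C left = (1−0.301)×177.94 = 124.38; stream total = 224.04 kg/min.
After stage 2: C left = (1−0.699)×124.38 = 37.439; final concentrate = 137.1 kg/min.
A fraction = 84.946/137.1 = 0.620.

0.620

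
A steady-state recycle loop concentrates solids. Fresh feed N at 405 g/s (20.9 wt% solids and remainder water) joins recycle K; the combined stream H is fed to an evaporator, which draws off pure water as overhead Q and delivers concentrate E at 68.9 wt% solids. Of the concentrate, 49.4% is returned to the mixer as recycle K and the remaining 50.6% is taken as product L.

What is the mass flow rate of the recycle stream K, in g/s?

Overall solids balance (none leaves overhead): solids in fresh feed = solids in product, i.e. 405×0.209 = (1−0.494)·E·0.689.
E = 84.645/(0.689×0.506) = 242.79 g/s.
Recycle K = 0.494×242.79 = 119.94 g/s.

119.9 g/s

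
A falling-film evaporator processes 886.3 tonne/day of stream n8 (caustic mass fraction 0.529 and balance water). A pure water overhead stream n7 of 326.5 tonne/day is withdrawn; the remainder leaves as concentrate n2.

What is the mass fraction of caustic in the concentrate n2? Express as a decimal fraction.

caustic is not removed: 886.3×0.529 = 468.85 tonne/day of caustic enters n2.
Concentrate = 886.3 − 326.5 = 559.8 tonne/day.
Mass fraction = 468.85/559.8 = 0.838.

0.838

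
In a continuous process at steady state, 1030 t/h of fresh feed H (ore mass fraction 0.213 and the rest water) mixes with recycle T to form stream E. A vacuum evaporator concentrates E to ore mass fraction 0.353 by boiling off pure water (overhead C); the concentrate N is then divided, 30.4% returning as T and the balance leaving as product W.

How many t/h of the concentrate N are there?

893 t/h

Overall ore balance (none leaves overhead): ore in fresh feed = ore in product, i.e. 1030×0.213 = (1−0.304)·N·0.353.
N = 219.39/(0.353×0.696) = 892.96 t/h.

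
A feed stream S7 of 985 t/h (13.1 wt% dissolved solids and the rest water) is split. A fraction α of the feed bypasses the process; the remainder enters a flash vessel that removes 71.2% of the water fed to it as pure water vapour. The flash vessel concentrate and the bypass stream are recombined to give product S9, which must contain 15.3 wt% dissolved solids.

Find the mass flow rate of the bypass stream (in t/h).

All 985×0.131 = 129.03 t/h of dissolved solids reaches S9, so S9 = 129.03/0.153 = 843.37 t/h and vapour = 141.63 t/h.
The evaporator receives (1−α)·985 of feed at 0.869 water and removes 0.712 of that water:
0.712×0.869×(1−α)×985 = 141.63
(1−α) = 141.63/609.45 = 0.2324;  α = 0.7676.
Bypass flow = 0.7676×985 = 756.09 t/h.

756.1 t/h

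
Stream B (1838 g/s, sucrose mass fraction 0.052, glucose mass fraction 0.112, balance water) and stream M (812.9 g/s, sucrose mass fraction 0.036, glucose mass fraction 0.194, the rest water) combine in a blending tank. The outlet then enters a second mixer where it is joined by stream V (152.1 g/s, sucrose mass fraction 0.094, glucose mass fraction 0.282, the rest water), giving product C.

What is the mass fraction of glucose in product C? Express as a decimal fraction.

0.145

Overall, product flow = 2803 g/s.
glucose in = 1838×0.112 + 812.9×0.194 + 152.1×0.282 = 406.45 g/s.
glucose fraction in C = 0.145.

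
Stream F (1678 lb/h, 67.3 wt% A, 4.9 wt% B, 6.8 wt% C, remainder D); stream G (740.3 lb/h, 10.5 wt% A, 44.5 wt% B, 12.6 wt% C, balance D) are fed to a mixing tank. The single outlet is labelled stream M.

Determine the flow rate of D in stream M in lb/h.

592.2 lb/h

D out = D in = 1678×0.210 + 740.3×0.324 = 592.24 lb/h.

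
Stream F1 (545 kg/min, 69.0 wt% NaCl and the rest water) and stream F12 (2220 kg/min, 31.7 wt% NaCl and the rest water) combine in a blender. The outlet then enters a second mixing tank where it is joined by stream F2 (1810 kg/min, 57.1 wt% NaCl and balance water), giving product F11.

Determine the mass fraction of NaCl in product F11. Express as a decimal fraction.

Overall, product flow = 4575 kg/min.
NaCl in = 545×0.690 + 2220×0.317 + 1810×0.571 = 2113.3 kg/min.
NaCl fraction in F11 = 0.4619.

0.4619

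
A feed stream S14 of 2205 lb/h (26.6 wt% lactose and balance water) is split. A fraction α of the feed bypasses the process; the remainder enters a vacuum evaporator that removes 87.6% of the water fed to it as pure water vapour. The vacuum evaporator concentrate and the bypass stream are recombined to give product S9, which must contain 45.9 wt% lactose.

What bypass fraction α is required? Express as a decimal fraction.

0.346

All 2205×0.266 = 586.53 lb/h of lactose reaches S9, so S9 = 586.53/0.459 = 1277.8 lb/h and vapour = 927.16 lb/h.
The evaporator receives (1−α)·2205 of feed at 0.734 water and removes 0.876 of that water:
0.876×0.734×(1−α)×2205 = 927.16
(1−α) = 927.16/1417.8 = 0.6539;  α = 0.3461.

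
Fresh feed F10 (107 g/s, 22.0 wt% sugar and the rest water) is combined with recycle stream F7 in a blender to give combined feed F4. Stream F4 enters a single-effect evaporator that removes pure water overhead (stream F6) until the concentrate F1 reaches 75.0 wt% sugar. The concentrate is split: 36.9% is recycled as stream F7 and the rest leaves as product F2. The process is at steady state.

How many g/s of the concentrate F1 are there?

Overall sugar balance (none leaves overhead): sugar in fresh feed = sugar in product, i.e. 107×0.220 = (1−0.369)·F1·0.750.
F1 = 23.54/(0.750×0.631) = 49.741 g/s.

49.74 g/s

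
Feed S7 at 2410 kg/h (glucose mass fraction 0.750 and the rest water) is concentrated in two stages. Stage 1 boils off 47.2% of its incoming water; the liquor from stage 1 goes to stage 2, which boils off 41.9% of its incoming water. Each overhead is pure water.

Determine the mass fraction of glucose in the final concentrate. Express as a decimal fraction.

0.907

water in feed = 2410×0.250 = 602.5 kg/h.
After stage 1: water left = (1−0.472)×602.5 = 318.12; stream total = 2125.6 kg/h.
After stage 2: water left = (1−0.419)×318.12 = 184.83; final concentrate = 1992.3 kg/h.
glucose fraction = 1807.5/1992.3 = 0.907.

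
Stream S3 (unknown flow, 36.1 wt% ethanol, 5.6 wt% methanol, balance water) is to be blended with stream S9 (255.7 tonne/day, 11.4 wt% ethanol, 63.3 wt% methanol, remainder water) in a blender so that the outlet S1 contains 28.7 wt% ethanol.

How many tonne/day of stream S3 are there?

597.8 tonne/day

Let S3 be the unknown flow. Total out = 255.7 + S3.
ethanol balance: 29.15 + 0.361·S3 = 0.287·(255.7 + S3)
(0.361 − 0.287)·S3 = 0.287×255.7 − 29.15 = 44.236
S3 = 44.236 / 0.074 = 597.79 tonne/day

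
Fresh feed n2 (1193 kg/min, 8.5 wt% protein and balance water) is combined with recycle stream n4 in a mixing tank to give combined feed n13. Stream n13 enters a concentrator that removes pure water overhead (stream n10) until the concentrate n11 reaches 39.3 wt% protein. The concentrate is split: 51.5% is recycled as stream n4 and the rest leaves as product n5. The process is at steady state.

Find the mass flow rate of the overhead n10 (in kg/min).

Overall protein balance (none leaves overhead): protein in fresh feed = protein in product, i.e. 1193×0.085 = (1−0.515)·n11·0.393.
n11 = 101.41/(0.393×0.485) = 532.02 kg/min.
Recycle n4 = 0.515×532.02 = 273.99 kg/min.
Combined feed n13 = 1193 + 273.99 = 1467 kg/min.
Overhead n10 = n13 − n11 = 1467 − 532.02 = 934.97 kg/min.

935 kg/min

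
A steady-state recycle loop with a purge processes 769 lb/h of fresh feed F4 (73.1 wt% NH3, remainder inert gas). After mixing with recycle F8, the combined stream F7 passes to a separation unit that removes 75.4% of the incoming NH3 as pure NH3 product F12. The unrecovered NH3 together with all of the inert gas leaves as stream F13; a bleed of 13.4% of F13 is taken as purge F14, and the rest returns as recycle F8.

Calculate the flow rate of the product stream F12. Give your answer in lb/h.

NH3 in F7: m_A = 769×0.731 + (1−0.134)·(1−0.754)·m_A, so m_A = 562.14/0.7870 = 714.31 lb/h.
Product F12 = 0.754×714.31 = 538.59 lb/h.

538.6 lb/h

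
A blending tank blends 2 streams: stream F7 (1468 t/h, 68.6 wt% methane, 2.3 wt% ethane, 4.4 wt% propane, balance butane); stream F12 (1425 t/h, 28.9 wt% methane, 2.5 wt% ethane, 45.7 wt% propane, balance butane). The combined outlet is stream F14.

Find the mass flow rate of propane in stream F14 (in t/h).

715.8 t/h

propane out = propane in = 1468×0.044 + 1425×0.457 = 715.82 t/h.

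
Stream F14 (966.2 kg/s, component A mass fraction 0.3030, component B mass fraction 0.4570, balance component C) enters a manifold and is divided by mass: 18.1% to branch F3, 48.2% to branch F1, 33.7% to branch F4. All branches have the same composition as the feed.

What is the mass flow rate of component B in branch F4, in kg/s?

148.8 kg/s

Branch F4 total = 0.337×966.2 = 325.61 kg/s.
component B in F4 = 0.457×325.61 = 148.8 kg/s.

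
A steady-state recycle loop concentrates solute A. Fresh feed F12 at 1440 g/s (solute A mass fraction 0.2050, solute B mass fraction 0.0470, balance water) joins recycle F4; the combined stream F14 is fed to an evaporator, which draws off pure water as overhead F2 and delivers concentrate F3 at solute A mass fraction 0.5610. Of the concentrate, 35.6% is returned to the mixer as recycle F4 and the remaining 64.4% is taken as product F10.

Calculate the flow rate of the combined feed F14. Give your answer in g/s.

1731 g/s

Overall solute A balance (none leaves overhead): solute A in fresh feed = solute A in product, i.e. 1440×0.205 = (1−0.356)·F3·0.561.
F3 = 295.2/(0.561×0.644) = 817.09 g/s.
Recycle F4 = 0.356×817.09 = 290.88 g/s.
Combined feed F14 = 1440 + 290.88 = 1730.9 g/s.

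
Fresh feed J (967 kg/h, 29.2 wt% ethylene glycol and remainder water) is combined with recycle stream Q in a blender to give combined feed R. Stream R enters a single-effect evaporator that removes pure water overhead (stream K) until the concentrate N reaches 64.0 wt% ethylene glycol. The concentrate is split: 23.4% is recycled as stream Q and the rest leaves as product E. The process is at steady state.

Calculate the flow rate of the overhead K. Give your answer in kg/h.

525.8 kg/h

Overall ethylene glycol balance (none leaves overhead): ethylene glycol in fresh feed = ethylene glycol in product, i.e. 967×0.292 = (1−0.234)·N·0.640.
N = 282.36/(0.640×0.766) = 575.97 kg/h.
Recycle Q = 0.234×575.97 = 134.78 kg/h.
Combined feed R = 967 + 134.78 = 1101.8 kg/h.
Overhead K = R − N = 1101.8 − 575.97 = 525.81 kg/h.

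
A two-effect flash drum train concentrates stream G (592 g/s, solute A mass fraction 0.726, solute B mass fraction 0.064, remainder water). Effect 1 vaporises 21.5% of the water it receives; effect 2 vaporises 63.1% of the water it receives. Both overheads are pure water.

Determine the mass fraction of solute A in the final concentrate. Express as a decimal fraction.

0.853

water in feed = 592×0.210 = 124.32 g/s.
After stage 1: water left = (1−0.215)×124.32 = 97.591; stream total = 565.27 g/s.
After stage 2: water left = (1−0.631)×97.591 = 36.011; final concentrate = 503.69 g/s.
solute A fraction = 429.79/503.69 = 0.853.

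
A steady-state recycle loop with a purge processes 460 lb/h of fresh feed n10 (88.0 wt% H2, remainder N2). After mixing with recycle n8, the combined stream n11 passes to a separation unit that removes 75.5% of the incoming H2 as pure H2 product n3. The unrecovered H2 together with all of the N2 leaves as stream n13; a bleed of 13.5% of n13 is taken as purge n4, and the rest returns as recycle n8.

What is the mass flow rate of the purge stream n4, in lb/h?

N2 enters only via n10 and leaves only via the purge: 460×0.120 = 0.135×(N2 in n13), and the separation unit passes all N2, so N2 in n11 = N2 in n13 = 408.89 lb/h.
H2 in n11: m_A = 460×0.880 + (1−0.135)·(1−0.755)·m_A, so m_A = 404.8/0.7881 = 513.66 lb/h.
n13 = (1−0.755)×513.66 + 408.89 = 534.73 lb/h.
Purge n4 = 0.135×534.73 = 72.189 lb/h.

72.19 lb/h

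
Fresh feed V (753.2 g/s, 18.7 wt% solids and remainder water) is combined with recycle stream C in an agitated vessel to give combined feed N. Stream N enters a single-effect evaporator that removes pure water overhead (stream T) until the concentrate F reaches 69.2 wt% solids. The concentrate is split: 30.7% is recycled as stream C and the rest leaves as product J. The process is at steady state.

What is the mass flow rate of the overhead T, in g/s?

549.7 g/s

Overall solids balance (none leaves overhead): solids in fresh feed = solids in product, i.e. 753.2×0.187 = (1−0.307)·F·0.692.
F = 140.85/(0.692×0.693) = 293.71 g/s.
Recycle C = 0.307×293.71 = 90.168 g/s.
Combined feed N = 753.2 + 90.168 = 843.37 g/s.
Overhead T = N − F = 843.37 − 293.71 = 549.66 g/s.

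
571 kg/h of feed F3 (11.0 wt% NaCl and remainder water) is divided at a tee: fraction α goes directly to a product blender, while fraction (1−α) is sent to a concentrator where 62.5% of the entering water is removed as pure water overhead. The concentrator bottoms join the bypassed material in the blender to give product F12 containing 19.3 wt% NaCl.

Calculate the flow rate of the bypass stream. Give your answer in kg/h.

All 571×0.110 = 62.81 kg/h of NaCl reaches F12, so F12 = 62.81/0.193 = 325.44 kg/h and vapour = 245.56 kg/h.
The evaporator receives (1−α)·571 of feed at 0.890 water and removes 0.625 of that water:
0.625×0.890×(1−α)×571 = 245.56
(1−α) = 245.56/317.62 = 0.7731;  α = 0.2269.
Bypass flow = 0.2269×571 = 129.54 kg/h.

129.5 kg/h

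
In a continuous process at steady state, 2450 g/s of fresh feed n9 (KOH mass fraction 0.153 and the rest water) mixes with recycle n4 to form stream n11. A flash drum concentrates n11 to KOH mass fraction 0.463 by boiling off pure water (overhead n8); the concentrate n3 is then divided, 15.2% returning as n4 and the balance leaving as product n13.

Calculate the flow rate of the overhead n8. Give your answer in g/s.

1640 g/s

Overall KOH balance (none leaves overhead): KOH in fresh feed = KOH in product, i.e. 2450×0.153 = (1−0.152)·n3·0.463.
n3 = 374.85/(0.463×0.848) = 954.73 g/s.
Recycle n4 = 0.152×954.73 = 145.12 g/s.
Combined feed n11 = 2450 + 145.12 = 2595.1 g/s.
Overhead n8 = n11 − n3 = 2595.1 − 954.73 = 1640.4 g/s.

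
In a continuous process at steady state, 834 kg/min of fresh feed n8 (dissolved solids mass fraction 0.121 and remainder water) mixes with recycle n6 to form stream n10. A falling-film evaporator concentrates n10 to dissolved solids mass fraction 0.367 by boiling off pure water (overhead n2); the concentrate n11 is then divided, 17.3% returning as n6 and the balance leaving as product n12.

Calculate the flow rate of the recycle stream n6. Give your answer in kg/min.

Overall dissolved solids balance (none leaves overhead): dissolved solids in fresh feed = dissolved solids in product, i.e. 834×0.121 = (1−0.173)·n11·0.367.
n11 = 100.91/(0.367×0.827) = 332.49 kg/min.
Recycle n6 = 0.173×332.49 = 57.521 kg/min.

57.52 kg/min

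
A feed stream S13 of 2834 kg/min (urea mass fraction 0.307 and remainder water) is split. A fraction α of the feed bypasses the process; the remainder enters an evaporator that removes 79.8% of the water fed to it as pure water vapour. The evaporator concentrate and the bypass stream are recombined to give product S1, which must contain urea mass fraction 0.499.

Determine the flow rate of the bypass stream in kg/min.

All 2834×0.307 = 870.04 kg/min of urea reaches S1, so S1 = 870.04/0.499 = 1743.6 kg/min and vapour = 1090.4 kg/min.
The evaporator receives (1−α)·2834 of feed at 0.693 water and removes 0.798 of that water:
0.798×0.693×(1−α)×2834 = 1090.4
(1−α) = 1090.4/1567.2 = 0.6958;  α = 0.3042.
Bypass flow = 0.3042×2834 = 862.19 kg/min.

862.2 kg/min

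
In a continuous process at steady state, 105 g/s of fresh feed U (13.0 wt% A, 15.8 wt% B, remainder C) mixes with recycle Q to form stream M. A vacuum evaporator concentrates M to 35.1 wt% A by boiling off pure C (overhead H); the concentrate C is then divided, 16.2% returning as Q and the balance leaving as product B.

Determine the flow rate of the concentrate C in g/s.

Overall A balance (none leaves overhead): A in fresh feed = A in product, i.e. 105×0.130 = (1−0.162)·C·0.351.
C = 13.65/(0.351×0.838) = 46.407 g/s.

46.41 g/s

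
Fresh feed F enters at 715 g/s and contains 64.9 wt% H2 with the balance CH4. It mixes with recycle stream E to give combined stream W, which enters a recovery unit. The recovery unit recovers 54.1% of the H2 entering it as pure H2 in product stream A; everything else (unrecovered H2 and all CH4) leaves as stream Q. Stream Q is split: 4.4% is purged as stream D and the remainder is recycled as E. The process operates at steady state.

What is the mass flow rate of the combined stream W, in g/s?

CH4 enters only via F and leaves only via the purge: 715×0.351 = 0.044×(CH4 in Q), and the recovery unit passes all CH4, so CH4 in W = CH4 in Q = 5703.8 g/s.
H2 in W: m_A = 715×0.649 + (1−0.044)·(1−0.541)·m_A, so m_A = 464.04/0.5612 = 826.87 g/s.
W = 826.87 + 5703.8 = 6530.6 g/s.

6531 g/s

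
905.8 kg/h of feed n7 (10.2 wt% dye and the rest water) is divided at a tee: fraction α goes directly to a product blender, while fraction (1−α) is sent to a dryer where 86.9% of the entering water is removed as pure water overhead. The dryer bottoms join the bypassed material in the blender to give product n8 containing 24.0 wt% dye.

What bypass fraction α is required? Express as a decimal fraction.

All 905.8×0.102 = 92.392 kg/h of dye reaches n8, so n8 = 92.392/0.240 = 384.96 kg/h and vapour = 520.84 kg/h.
The evaporator receives (1−α)·905.8 of feed at 0.898 water and removes 0.869 of that water:
0.869×0.898×(1−α)×905.8 = 520.84
(1−α) = 520.84/706.85 = 0.7368;  α = 0.2632.

0.263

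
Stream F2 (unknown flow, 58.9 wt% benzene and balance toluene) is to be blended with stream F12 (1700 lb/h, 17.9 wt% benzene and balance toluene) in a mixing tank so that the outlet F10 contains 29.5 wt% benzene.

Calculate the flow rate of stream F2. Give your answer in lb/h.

Let F2 be the unknown flow. Total out = 1700 + F2.
benzene balance: 304.3 + 0.589·F2 = 0.295·(1700 + F2)
(0.589 − 0.295)·F2 = 0.295×1700 − 304.3 = 197.2
F2 = 197.2 / 0.294 = 670.75 lb/h

670.7 lb/h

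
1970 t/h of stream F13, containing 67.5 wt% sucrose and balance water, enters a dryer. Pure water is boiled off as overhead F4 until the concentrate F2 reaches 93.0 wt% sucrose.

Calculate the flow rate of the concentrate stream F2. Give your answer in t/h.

1430 t/h

sucrose is conserved: 1970×0.675 = 1329.8 t/h all reports to the concentrate.
Concentrate = 1329.8/(target fraction) = 1429.8 t/h.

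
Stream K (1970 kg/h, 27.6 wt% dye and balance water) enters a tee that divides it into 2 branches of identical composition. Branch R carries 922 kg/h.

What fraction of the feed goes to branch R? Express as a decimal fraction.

Fraction to R = 922/1970 = 0.4680.

0.468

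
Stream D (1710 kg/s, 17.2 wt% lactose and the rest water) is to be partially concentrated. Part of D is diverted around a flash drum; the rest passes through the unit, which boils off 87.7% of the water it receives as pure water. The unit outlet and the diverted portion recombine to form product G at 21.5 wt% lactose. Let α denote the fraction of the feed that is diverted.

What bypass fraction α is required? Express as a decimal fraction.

0.725

All 1710×0.172 = 294.12 kg/s of lactose reaches G, so G = 294.12/0.215 = 1368 kg/s and vapour = 342 kg/s.
The evaporator receives (1−α)·1710 of feed at 0.828 water and removes 0.877 of that water:
0.877×0.828×(1−α)×1710 = 342
(1−α) = 342/1241.7 = 0.2754;  α = 0.7246.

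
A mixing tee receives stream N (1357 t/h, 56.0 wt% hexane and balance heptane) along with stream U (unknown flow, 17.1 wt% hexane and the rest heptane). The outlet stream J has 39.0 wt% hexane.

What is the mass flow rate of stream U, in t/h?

1053 t/h

Let U be the unknown flow. Total out = 1357 + U.
hexane balance: 759.92 + 0.171·U = 0.390·(1357 + U)
(0.171 − 0.390)·U = 0.390×1357 − 759.92 = -230.69
U = -230.69 / -0.219 = 1053.4 t/h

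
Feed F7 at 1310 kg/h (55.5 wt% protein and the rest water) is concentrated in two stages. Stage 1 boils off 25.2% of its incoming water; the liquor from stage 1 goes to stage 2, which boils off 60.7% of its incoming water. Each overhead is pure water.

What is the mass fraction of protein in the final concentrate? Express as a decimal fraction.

0.8093

water in feed = 1310×0.445 = 582.95 kg/h.
After stage 1: water left = (1−0.252)×582.95 = 436.05; stream total = 1163.1 kg/h.
After stage 2: water left = (1−0.607)×436.05 = 171.37; final concentrate = 898.42 kg/h.
protein fraction = 727.05/898.42 = 0.8093.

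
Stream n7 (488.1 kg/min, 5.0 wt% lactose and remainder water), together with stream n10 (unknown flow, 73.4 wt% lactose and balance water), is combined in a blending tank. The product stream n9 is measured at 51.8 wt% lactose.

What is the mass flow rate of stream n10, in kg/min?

Let n10 be the unknown flow. Total out = 488.1 + n10.
lactose balance: 24.405 + 0.734·n10 = 0.518·(488.1 + n10)
(0.734 − 0.518)·n10 = 0.518×488.1 − 24.405 = 228.43
n10 = 228.43 / 0.216 = 1057.6 kg/min

1058 kg/min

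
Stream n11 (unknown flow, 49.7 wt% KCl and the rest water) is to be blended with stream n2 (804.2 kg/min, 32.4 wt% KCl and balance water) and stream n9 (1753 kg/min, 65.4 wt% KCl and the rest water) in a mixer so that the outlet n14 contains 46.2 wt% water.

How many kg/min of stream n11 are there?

762.2 kg/min

Let n11 be the unknown flow. Total out = 2557.2 + n11.
water balance: 1150.2 + 0.503·n11 = 0.462·(2557.2 + n11)
(0.503 − 0.462)·n11 = 0.462×2557.2 − 1150.2 = 31.249
n11 = 31.249 / 0.041 = 762.18 kg/min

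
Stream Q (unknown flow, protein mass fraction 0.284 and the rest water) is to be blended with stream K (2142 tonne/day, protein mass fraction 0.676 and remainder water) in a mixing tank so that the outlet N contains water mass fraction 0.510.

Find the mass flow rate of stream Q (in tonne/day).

Let Q be the unknown flow. Total out = 2142 + Q.
water balance: 694.01 + 0.716·Q = 0.510·(2142 + Q)
(0.716 − 0.510)·Q = 0.510×2142 − 694.01 = 398.41
Q = 398.41 / 0.206 = 1934 tonne/day

1934 tonne/day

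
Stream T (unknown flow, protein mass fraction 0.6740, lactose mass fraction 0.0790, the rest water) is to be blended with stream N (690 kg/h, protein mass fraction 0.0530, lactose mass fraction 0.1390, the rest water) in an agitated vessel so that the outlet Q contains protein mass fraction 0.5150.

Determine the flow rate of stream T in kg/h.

Let T be the unknown flow. Total out = 690 + T.
protein balance: 36.57 + 0.674·T = 0.515·(690 + T)
(0.674 − 0.515)·T = 0.515×690 − 36.57 = 318.78
T = 318.78 / 0.159 = 2004.9 kg/h

2005 kg/h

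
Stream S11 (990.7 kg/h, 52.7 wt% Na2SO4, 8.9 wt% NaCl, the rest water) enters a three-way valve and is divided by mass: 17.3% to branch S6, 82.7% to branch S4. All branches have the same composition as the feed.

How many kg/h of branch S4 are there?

819.3 kg/h

Branch S4 flow = 0.827×990.7 = 819.31 kg/h.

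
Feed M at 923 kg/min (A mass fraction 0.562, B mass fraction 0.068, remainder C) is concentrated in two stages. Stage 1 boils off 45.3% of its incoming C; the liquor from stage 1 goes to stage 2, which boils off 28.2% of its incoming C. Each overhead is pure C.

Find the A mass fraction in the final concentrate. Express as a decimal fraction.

C in feed = 923×0.370 = 341.51 kg/min.
After stage 1: C left = (1−0.453)×341.51 = 186.81; stream total = 768.3 kg/min.
After stage 2: C left = (1−0.282)×186.81 = 134.13; final concentrate = 715.62 kg/min.
A fraction = 518.73/715.62 = 0.725.

0.725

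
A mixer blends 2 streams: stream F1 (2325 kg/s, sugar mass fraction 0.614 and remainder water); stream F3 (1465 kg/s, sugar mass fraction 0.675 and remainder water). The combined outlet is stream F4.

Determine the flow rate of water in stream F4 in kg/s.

1374 kg/s

water out = water in = 2325×0.386 + 1465×0.325 = 1373.6 kg/s.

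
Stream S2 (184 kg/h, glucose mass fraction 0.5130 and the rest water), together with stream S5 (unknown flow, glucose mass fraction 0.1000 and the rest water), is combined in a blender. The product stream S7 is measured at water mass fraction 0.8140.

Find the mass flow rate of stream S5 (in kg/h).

Let S5 be the unknown flow. Total out = 184 + S5.
water balance: 89.608 + 0.900·S5 = 0.814·(184 + S5)
(0.900 − 0.814)·S5 = 0.814×184 − 89.608 = 60.168
S5 = 60.168 / 0.086 = 699.63 kg/h

699.6 kg/h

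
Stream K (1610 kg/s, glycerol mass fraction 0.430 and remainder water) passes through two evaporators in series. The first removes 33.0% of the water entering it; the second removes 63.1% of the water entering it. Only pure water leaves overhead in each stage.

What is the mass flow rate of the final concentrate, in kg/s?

919.2 kg/s

water in feed = 1610×0.570 = 917.7 kg/s.
After stage 1: water left = (1−0.330)×917.7 = 614.86; stream total = 1307.2 kg/s.
After stage 2: water left = (1−0.631)×614.86 = 226.88; final concentrate = 919.18 kg/s.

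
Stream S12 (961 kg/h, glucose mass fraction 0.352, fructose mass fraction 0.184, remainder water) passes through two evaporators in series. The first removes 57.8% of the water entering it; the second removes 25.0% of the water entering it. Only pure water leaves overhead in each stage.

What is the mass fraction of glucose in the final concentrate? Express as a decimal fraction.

0.515

water in feed = 961×0.464 = 445.9 kg/h.
After stage 1: water left = (1−0.578)×445.9 = 188.17; stream total = 703.27 kg/h.
After stage 2: water left = (1−0.250)×188.17 = 141.13; final concentrate = 656.22 kg/h.
glucose fraction = 338.27/656.22 = 0.515.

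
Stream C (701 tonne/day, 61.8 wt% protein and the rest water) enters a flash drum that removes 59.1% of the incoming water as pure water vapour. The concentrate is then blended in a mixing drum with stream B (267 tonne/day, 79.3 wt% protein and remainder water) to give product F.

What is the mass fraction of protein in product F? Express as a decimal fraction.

Vapour removed = 0.591×0.382×701 = 158.26 tonne/day; concentrate = 542.74 tonne/day.
protein reaching the mixer = 433.22 (from concentrate) + 267×0.793 = 644.95 tonne/day.
Product flow = 542.74 + 267 = 809.74 tonne/day; protein fraction = 0.7965.

0.7965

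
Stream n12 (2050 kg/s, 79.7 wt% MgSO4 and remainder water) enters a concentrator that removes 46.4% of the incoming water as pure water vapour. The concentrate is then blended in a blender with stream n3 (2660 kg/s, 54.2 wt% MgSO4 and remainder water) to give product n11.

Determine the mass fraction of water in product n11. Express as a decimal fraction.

0.3191

Vapour removed = 0.464×0.203×2050 = 193.09 kg/s; concentrate = 1856.9 kg/s.
water reaching the mixer = 223.06 (from concentrate) + 2660×0.458 = 1441.3 kg/s.
Product flow = 1856.9 + 2660 = 4516.9 kg/s; water fraction = 0.3191.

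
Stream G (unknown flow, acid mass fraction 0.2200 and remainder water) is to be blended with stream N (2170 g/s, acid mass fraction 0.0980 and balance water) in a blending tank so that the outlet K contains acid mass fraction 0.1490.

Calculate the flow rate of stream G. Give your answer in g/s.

1559 g/s

Let G be the unknown flow. Total out = 2170 + G.
acid balance: 212.66 + 0.220·G = 0.149·(2170 + G)
(0.220 − 0.149)·G = 0.149×2170 − 212.66 = 110.67
G = 110.67 / 0.071 = 1558.7 g/s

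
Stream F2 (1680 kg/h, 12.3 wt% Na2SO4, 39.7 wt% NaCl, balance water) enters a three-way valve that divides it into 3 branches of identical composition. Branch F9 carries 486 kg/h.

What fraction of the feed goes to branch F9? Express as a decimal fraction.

Fraction to F9 = 486/1680 = 0.2893.

0.289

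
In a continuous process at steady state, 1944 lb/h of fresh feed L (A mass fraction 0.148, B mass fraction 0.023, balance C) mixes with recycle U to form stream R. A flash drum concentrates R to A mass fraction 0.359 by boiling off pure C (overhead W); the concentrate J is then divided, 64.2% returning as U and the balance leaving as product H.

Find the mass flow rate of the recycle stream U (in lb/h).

1437 lb/h

Overall A balance (none leaves overhead): A in fresh feed = A in product, i.e. 1944×0.148 = (1−0.642)·J·0.359.
J = 287.71/(0.359×0.358) = 2238.6 lb/h.
Recycle U = 0.642×2238.6 = 1437.2 lb/h.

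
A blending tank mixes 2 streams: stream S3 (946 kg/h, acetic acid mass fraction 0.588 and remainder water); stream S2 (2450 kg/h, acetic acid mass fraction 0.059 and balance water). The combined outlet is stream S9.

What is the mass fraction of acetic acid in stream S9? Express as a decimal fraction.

0.206

Total flow out = 946 + 2450 = 3396 kg/h.
acetic acid in = 946×0.588 + 2450×0.059 = 700.8 kg/h.
acetic acid mass fraction in S9 = 700.8/3396 = 0.206.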